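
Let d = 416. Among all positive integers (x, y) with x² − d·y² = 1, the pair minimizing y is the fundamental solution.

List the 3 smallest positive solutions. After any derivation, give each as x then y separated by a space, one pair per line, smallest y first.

√416 = [20; 2,1,1,9,1,1,2,40, …], period ℓ=8 (even) → k=7
a_0=20:  p_0=20·1+0=20,  q_0=20·0+1=1
a_1=2:  p_1=2·20+1=41,  q_1=2·1+0=2
a_2=1:  p_2=1·41+20=61,  q_2=1·2+1=3
…
a_4=9:  p_4=9·102+61=979,  q_4=9·5+3=48
…
a_6=1:  p_6=1·1081+979=2060,  q_6=1·53+48=101
a_7=2:  p_7=2·2060+1081=5201,  q_7=2·101+53=255
(x₁, y₁) = (5201, 255);  5201² − 416·255² = 1 ✓
(5201+255√416)^2 = 54100801 + 2652510√416
(5201+255√416)^3 = 562756526801 + 27591408765√416

5201 255
54100801 2652510
562756526801 27591408765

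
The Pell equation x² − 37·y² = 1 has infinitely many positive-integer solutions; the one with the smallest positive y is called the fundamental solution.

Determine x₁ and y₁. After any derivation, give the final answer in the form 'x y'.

73 12

√37 → a₀=6, period (12); ℓ=1 odd so k=1
i=0: a=6 ⇒ p=6, q=1
i=1: a=12 ⇒ p=73, q=12
→ (73, 12).  Check: 73²=5329, 37·12²=5328, difference 1.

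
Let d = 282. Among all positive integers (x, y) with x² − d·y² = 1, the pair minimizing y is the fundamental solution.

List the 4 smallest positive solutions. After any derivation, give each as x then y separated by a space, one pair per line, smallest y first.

2351 140
11054401 658280
51977791151 3095232420
244399562937601 14553782180560

√282 → a₀=16, period (1,3,1,4,1,3,1,32); ℓ=8 even so k=7
i=0: a=16 ⇒ p=16, q=1
i=1: a=1 ⇒ p=17, q=1
i=2: a=3 ⇒ p=67, q=4
…
i=4: a=4 ⇒ p=403, q=24
…
i=6: a=3 ⇒ p=1864, q=111
i=7: a=1 ⇒ p=2351, q=140
(x₁, y₁) = (2351, 140);  2351² − 282·140² = 1 ✓
k=2:  x_2 = 2351·2351+282·140·140 = 11054401,  y_2 = 2351·140+140·2351 = 658280
k=3:  x_3 = 2351·11054401+282·140·658280 = 51977791151,  y_3 = 2351·658280+140·11054401 = 3095232420
k=4:  x_4 = 2351·51977791151+282·140·3095232420 = 244399562937601,  y_4 = 2351·3095232420+140·51977791151 = 14553782180560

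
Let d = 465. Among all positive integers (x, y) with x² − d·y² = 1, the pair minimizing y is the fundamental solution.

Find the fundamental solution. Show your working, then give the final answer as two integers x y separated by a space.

d=465: √d = [21; 1,1,3,2,2,2,3,1,1,42] (ℓ=10, even), read p_9/q_9
k=0  a_k=21  p_k/q_k = 21/1
…
k=2  a_k=1  p_k/q_k = 43/2
…
k=5  a_k=2  p_k/q_k = 841/39
…
k=7  a_k=3  p_k/q_k = 6922/321
k=8  a_k=1  p_k/q_k = 8949/415
k=9  a_k=1  p_k/q_k = 15871/736
fundamental: x₁=15871, y₁=736  (since 251888641 − 465·541696 = 1)

15871 736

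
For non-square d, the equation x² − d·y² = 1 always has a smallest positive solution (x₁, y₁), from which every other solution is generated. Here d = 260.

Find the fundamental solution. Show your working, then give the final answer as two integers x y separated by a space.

[16; 8,32] for √260; ℓ=2 ⇒ convergent index 1
a_0=16:  p_0=16·1+0=16,  q_0=16·0+1=1
a_1=8:  p_1=8·16+1=129,  q_1=8·1+0=8
fundamental: x₁=129, y₁=8  (since 16641 − 260·64 = 1)

129 8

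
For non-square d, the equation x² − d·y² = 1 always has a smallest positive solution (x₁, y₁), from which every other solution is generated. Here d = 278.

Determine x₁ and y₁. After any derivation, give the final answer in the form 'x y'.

2501 150

d=278: √d = [16; 1,2,16,2,1,32] (ℓ=6, even), read p_5/q_5
step 0: (16, 1)  from 16·(1,0) + (0,1)
step 1: (17, 1)  from 1·(16,1) + (1,0)
step 2: (50, 3)  from 2·(17,1) + (16,1)
step 3: (817, 49)  from 16·(50,3) + (17,1)
step 4: (1684, 101)  from 2·(817,49) + (50,3)
step 5: (2501, 150)  from 1·(1684,101) + (817,49)
→ (2501, 150).  Check: 2501²=6255001, 278·150²=6255000, difference 1.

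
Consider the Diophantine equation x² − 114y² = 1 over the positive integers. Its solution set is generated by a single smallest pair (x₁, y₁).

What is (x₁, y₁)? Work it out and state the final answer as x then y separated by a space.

1025 96

d=114: √d = [10; 1,2,10,2,1,20] (ℓ=6, even), read p_5/q_5
a_0=10:  p_0=10·1+0=10,  q_0=10·0+1=1
…
a_2=2:  p_2=2·11+10=32,  q_2=2·1+1=3
a_3=10:  p_3=10·32+11=331,  q_3=10·3+1=31
a_4=2:  p_4=2·331+32=694,  q_4=2·31+3=65
a_5=1:  p_5=1·694+331=1025,  q_5=1·65+31=96
→ (1025, 96).  Check: 1025²=1050625, 114·96²=1050624, difference 1.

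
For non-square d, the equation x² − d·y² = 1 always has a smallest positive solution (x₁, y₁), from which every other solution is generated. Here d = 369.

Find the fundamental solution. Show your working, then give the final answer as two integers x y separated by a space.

8396801 437120

d=369: √d = [19; 4,1,3,2,7,4,7,2,3,1,4,38] (ℓ=12, even), read p_11/q_11
i=0: a=19 ⇒ p=19, q=1
i=1: a=4 ⇒ p=77, q=4
i=2: a=1 ⇒ p=96, q=5
i=3: a=3 ⇒ p=365, q=19
i=4: a=2 ⇒ p=826, q=43
i=5: a=7 ⇒ p=6147, q=320
…
i=7: a=7 ⇒ p=184045, q=9581
…
i=9: a=3 ⇒ p=1364557, q=71036
i=10: a=1 ⇒ p=1758061, q=91521
i=11: a=4 ⇒ p=8396801, q=437120
→ (8396801, 437120).  Check: 8396801²=70506267033601, 369·437120²=70506267033600, difference 1.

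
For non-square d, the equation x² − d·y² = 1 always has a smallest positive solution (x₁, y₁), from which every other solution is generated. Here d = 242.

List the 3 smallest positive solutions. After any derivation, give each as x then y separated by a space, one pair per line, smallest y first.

[15; 1,1,3,1,14,1,3,1,1,30] for √242; ℓ=10 ⇒ convergent index 9
step 0: (15, 1)  from 15·(1,0) + (0,1)
…
step 3: (109, 7)  from 3·(31,2) + (16,1)
…
step 5: (2069, 133)  from 14·(140,9) + (109,7)
step 6: (2209, 142)  from 1·(2069,133) + (140,9)
…
step 8: (10905, 701)  from 1·(8696,559) + (2209,142)
step 9: (19601, 1260)  from 1·(10905,701) + (8696,559)
(x₁, y₁) = (19601, 1260);  19601² − 242·1260² = 1 ✓
n=2: (19601,1260)∘(19601,1260) = (19601·19601+242·1260·1260, 19601·1260+1260·19601) = (768398401,49394520)
n=3: (768398401,49394520)∘(19601,1260) = (19601·768398401+242·1260·49394520, 19601·49394520+1260·768398401) = (30122754096401,1936363971780)

19601 1260
768398401 49394520
30122754096401 1936363971780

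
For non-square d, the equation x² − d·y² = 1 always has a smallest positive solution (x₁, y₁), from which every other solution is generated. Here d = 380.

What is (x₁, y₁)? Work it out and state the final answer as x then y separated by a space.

[19; 2,38] for √380; ℓ=2 ⇒ convergent index 1
k=0  a_k=19  p_k/q_k = 19/1
k=1  a_k=2  p_k/q_k = 39/2
(x₁, y₁) = (39, 2);  39² − 380·2² = 1 ✓

39 2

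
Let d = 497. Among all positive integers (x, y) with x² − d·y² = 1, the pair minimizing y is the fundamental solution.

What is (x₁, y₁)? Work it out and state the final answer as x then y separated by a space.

1201887 53912

d=497: √d = [22; 3,2,2,5,6,5,2,2,3,44] (ℓ=10, even), read p_9/q_9
k=0  a_k=22  p_k/q_k = 22/1
…
k=5  a_k=6  p_k/q_k = 12685/569
…
k=8  a_k=2  p_k/q_k = 352750/15823
k=9  a_k=3  p_k/q_k = 1201887/53912
→ (1201887, 53912).  Check: 1201887²=1444532360769, 497·53912²=1444532360768, difference 1.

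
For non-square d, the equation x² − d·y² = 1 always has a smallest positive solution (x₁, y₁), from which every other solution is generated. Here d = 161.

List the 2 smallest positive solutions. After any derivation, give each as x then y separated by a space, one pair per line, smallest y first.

√161 = [12; 1,2,4,1,2,1,4,2,1,24, …], period ℓ=10 (even) → k=9
k=0  a_k=12  p_k/q_k = 12/1
…
k=4  a_k=1  p_k/q_k = 203/16
…
k=6  a_k=1  p_k/q_k = 774/61
k=7  a_k=4  p_k/q_k = 3667/289
k=8  a_k=2  p_k/q_k = 8108/639
k=9  a_k=1  p_k/q_k = 11775/928
(x₁, y₁) = (11775, 928);  11775² − 161·928² = 1 ✓
n=2: (11775,928)∘(11775,928) = (11775·11775+161·928·928, 11775·928+928·11775) = (277301249,21854400)

11775 928
277301249 21854400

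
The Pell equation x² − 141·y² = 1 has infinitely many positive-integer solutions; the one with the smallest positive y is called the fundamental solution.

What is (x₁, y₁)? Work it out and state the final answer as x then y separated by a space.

√141 = [11; 1,6,1,22, …], period ℓ=4 (even) → k=3
i=0: a=11 ⇒ p=11, q=1
i=1: a=1 ⇒ p=12, q=1
i=2: a=6 ⇒ p=83, q=7
i=3: a=1 ⇒ p=95, q=8
→ (95, 8).  Check: 95²=9025, 141·8²=9024, difference 1.

95 8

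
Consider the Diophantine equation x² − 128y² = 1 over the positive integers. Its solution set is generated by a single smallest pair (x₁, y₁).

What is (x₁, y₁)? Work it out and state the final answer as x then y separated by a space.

[11; 3,5,3,22] for √128; ℓ=4 ⇒ convergent index 3
step 0: (11, 1)  from 11·(1,0) + (0,1)
…
step 2: (181, 16)  from 5·(34,3) + (11,1)
step 3: (577, 51)  from 3·(181,16) + (34,3)
→ (577, 51).  Check: 577²=332929, 128·51²=332928, difference 1.

577 51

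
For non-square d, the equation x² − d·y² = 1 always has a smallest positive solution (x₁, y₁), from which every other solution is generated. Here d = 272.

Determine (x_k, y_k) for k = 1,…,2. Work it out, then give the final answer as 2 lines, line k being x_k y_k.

33 2
2177 132

[16; 2,32] for √272; ℓ=2 ⇒ convergent index 1
i=0: a=16 ⇒ p=16, q=1
i=1: a=2 ⇒ p=33, q=2
(x₁, y₁) = (33, 2);  33² − 272·2² = 1 ✓
k=2:  x_2 = 33·33+272·2·2 = 2177,  y_2 = 33·2+2·33 = 132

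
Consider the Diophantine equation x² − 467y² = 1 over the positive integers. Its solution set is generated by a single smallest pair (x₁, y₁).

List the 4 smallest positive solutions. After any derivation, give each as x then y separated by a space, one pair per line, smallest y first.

1625626 75225
5285319783751 244575431700
17183906517558380626 795176361465413175
55869210433019434807260001 2585318735566902940613400

[21; 1,1,1,1,3,…,1,1,42] for √467; ℓ=14 ⇒ convergent index 13
k=0  a_k=21  p_k/q_k = 21/1
k=1  a_k=1  p_k/q_k = 22/1
k=2  a_k=1  p_k/q_k = 43/2
…
k=4  a_k=1  p_k/q_k = 108/5
k=5  a_k=3  p_k/q_k = 389/18
…
k=7  a_k=21  p_k/q_k = 27164/1257
k=8  a_k=3  p_k/q_k = 82767/3830
k=9  a_k=3  p_k/q_k = 275465/12747
k=10  a_k=1  p_k/q_k = 358232/16577
k=11  a_k=1  p_k/q_k = 633697/29324
k=12  a_k=1  p_k/q_k = 991929/45901
k=13  a_k=1  p_k/q_k = 1625626/75225
(x₁, y₁) = (1625626, 75225);  1625626² − 467·75225² = 1 ✓
(1625626+75225√467)^2 = 5285319783751 + 244575431700√467
(1625626+75225√467)^3 = 17183906517558380626 + 795176361465413175√467
(1625626+75225√467)^4 = 55869210433019434807260001 + 2585318735566902940613400√467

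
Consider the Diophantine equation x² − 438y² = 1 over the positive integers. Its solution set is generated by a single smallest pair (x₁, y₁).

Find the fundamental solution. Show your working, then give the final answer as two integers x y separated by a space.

293 14

√438 = [20; 1,12,1,40, …], period ℓ=4 (even) → k=3
step 0: (20, 1)  from 20·(1,0) + (0,1)
step 1: (21, 1)  from 1·(20,1) + (1,0)
step 2: (272, 13)  from 12·(21,1) + (20,1)
step 3: (293, 14)  from 1·(272,13) + (21,1)
fundamental: x₁=293, y₁=14  (since 85849 − 438·196 = 1)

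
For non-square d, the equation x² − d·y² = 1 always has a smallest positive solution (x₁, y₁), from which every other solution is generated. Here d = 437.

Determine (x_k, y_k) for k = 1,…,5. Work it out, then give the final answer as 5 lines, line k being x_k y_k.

4599 220
42301601 2023560
389090121399 18612704660
3578850894326401 171199655439120
32918270136924114999 1574694412116321100

√437 = [20; 1,9,2,9,1,40, …], period ℓ=6 (even) → k=5
k=0  a_k=20  p_k/q_k = 20/1
k=1  a_k=1  p_k/q_k = 21/1
k=2  a_k=9  p_k/q_k = 209/10
k=3  a_k=2  p_k/q_k = 439/21
k=4  a_k=9  p_k/q_k = 4160/199
k=5  a_k=1  p_k/q_k = 4599/220
→ (4599, 220).  Check: 4599²=21150801, 437·220²=21150800, difference 1.
n=2: (4599,220)∘(4599,220) = (4599·4599+437·220·220, 4599·220+220·4599) = (42301601,2023560)
n=3: (42301601,2023560)∘(4599,220) = (4599·42301601+437·220·2023560, 4599·2023560+220·42301601) = (389090121399,18612704660)
n=4: (389090121399,18612704660)∘(4599,220) = (4599·389090121399+437·220·18612704660, 4599·18612704660+220·389090121399) = (3578850894326401,171199655439120)
n=5: (3578850894326401,171199655439120)∘(4599,220) = (4599·3578850894326401+437·220·171199655439120, 4599·171199655439120+220·3578850894326401) = (32918270136924114999,1574694412116321100)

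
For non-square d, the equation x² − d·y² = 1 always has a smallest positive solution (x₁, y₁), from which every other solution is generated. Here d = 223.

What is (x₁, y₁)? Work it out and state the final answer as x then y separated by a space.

224 15

√223 → a₀=14, period (1,13,1,28); ℓ=4 even so k=3
i=0: a=14 ⇒ p=14, q=1
i=1: a=1 ⇒ p=15, q=1
i=2: a=13 ⇒ p=209, q=14
i=3: a=1 ⇒ p=224, q=15
(x₁, y₁) = (224, 15);  224² − 223·15² = 1 ✓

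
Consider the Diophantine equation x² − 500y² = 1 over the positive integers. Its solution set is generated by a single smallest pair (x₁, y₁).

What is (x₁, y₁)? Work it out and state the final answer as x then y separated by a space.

d=500: √d = [22; 2,1,3,2,1,…,1,2,44] (ℓ=14, even), read p_13/q_13
a_0=22:  p_0=22·1+0=22,  q_0=22·0+1=1
a_1=2:  p_1=2·22+1=45,  q_1=2·1+0=2
…
a_4=2:  p_4=2·246+67=559,  q_4=2·11+3=25
a_5=1:  p_5=1·559+246=805,  q_5=1·25+11=36
a_6=1:  p_6=1·805+559=1364,  q_6=1·36+25=61
a_7=10:  p_7=10·1364+805=14445,  q_7=10·61+36=646
…
a_10=2:  p_10=2·30254+15809=76317,  q_10=2·1353+707=3413
…
a_12=1:  p_12=1·259205+76317=335522,  q_12=1·11592+3413=15005
a_13=2:  p_13=2·335522+259205=930249,  q_13=2·15005+11592=41602
→ (930249, 41602).  Check: 930249²=865363202001, 500·41602²=865363202000, difference 1.

930249 41602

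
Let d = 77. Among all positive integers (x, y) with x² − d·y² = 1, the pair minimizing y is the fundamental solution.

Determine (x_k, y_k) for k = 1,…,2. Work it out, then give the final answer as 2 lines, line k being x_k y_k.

351 40
246401 28080

d=77: √d = [8; 1,3,2,3,1,16] (ℓ=6, even), read p_5/q_5
k=0  a_k=8  p_k/q_k = 8/1
…
k=4  a_k=3  p_k/q_k = 272/31
k=5  a_k=1  p_k/q_k = 351/40
→ (351, 40).  Check: 351²=123201, 77·40²=123200, difference 1.
(351+40√77)^2 = 246401 + 28080√77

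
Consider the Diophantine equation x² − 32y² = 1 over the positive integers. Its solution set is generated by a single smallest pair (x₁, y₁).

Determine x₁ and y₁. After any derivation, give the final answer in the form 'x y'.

17 3

d=32: √d = [5; 1,1,1,10] (ℓ=4, even), read p_3/q_3
i=0: a=5 ⇒ p=5, q=1
…
i=2: a=1 ⇒ p=11, q=2
i=3: a=1 ⇒ p=17, q=3
→ (17, 3).  Check: 17²=289, 32·3²=288, difference 1.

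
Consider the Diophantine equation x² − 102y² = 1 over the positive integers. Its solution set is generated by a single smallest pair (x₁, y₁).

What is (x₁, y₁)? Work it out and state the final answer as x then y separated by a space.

√102 → a₀=10, period (10,20); ℓ=2 even so k=1
a_0=10:  p_0=10·1+0=10,  q_0=10·0+1=1
a_1=10:  p_1=10·10+1=101,  q_1=10·1+0=10
→ (101, 10).  Check: 101²=10201, 102·10²=10200, difference 1.

101 10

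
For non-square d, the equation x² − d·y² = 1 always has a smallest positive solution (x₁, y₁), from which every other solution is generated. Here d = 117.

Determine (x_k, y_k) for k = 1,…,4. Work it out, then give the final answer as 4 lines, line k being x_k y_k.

d=117: √d = [10; 1,4,2,4,1,20] (ℓ=6, even), read p_5/q_5
step 0: (10, 1)  from 10·(1,0) + (0,1)
…
step 2: (54, 5)  from 4·(11,1) + (10,1)
…
step 4: (530, 49)  from 4·(119,11) + (54,5)
step 5: (649, 60)  from 1·(530,49) + (119,11)
→ (649, 60).  Check: 649²=421201, 117·60²=421200, difference 1.
k=2:  x_2 = 649·649+117·60·60 = 842401,  y_2 = 649·60+60·649 = 77880
k=3:  x_3 = 649·842401+117·60·77880 = 1093435849,  y_3 = 649·77880+60·842401 = 101088180
k=4:  x_4 = 649·1093435849+117·60·101088180 = 1419278889601,  y_4 = 649·101088180+60·1093435849 = 131212379760

649 60
842401 77880
1093435849 101088180
1419278889601 131212379760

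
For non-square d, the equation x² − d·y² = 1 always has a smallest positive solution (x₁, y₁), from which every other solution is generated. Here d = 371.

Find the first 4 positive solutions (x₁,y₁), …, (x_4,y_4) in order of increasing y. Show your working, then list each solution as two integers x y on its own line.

√371 → a₀=19, period (3,1,4,1,3,38); ℓ=6 even so k=5
k=0  a_k=19  p_k/q_k = 19/1
k=1  a_k=3  p_k/q_k = 58/3
k=2  a_k=1  p_k/q_k = 77/4
k=3  a_k=4  p_k/q_k = 366/19
k=4  a_k=1  p_k/q_k = 443/23
k=5  a_k=3  p_k/q_k = 1695/88
(x₁, y₁) = (1695, 88);  1695² − 371·88² = 1 ✓
k=2:  x_2 = 1695·1695+371·88·88 = 5746049,  y_2 = 1695·88+88·1695 = 298320
k=3:  x_3 = 1695·5746049+371·88·298320 = 19479104415,  y_3 = 1695·298320+88·5746049 = 1011304712
k=4:  x_4 = 1695·19479104415+371·88·1011304712 = 66034158220801,  y_4 = 1695·1011304712+88·19479104415 = 3428322675360

1695 88
5746049 298320
19479104415 1011304712
66034158220801 3428322675360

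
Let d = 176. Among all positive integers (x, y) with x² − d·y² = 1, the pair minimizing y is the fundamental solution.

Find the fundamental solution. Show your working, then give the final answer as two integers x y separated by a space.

199 15

√176 → a₀=13, period (3,1,3,26); ℓ=4 even so k=3
k=0  a_k=13  p_k/q_k = 13/1
…
k=2  a_k=1  p_k/q_k = 53/4
k=3  a_k=3  p_k/q_k = 199/15
(x₁, y₁) = (199, 15);  199² − 176·15² = 1 ✓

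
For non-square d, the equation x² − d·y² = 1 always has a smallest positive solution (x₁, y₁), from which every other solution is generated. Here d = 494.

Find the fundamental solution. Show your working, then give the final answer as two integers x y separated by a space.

73035 3286

[22; 4,2,2,1,2,1,2,2,4,44] for √494; ℓ=10 ⇒ convergent index 9
a_0=22:  p_0=22·1+0=22,  q_0=22·0+1=1
a_1=4:  p_1=4·22+1=89,  q_1=4·1+0=4
a_2=2:  p_2=2·89+22=200,  q_2=2·4+1=9
…
a_7=2:  p_7=2·2556+1867=6979,  q_7=2·115+84=314
a_8=2:  p_8=2·6979+2556=16514,  q_8=2·314+115=743
a_9=4:  p_9=4·16514+6979=73035,  q_9=4·743+314=3286
fundamental: x₁=73035, y₁=3286  (since 5334111225 − 494·10797796 = 1)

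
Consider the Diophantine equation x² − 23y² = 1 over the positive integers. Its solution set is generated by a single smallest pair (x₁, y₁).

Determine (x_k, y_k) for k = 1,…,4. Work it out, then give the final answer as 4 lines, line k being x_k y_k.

24 5
1151 240
55224 11515
2649601 552480

√23 = [4; 1,3,1,8, …], period ℓ=4 (even) → k=3
step 0: (4, 1)  from 4·(1,0) + (0,1)
step 1: (5, 1)  from 1·(4,1) + (1,0)
step 2: (19, 4)  from 3·(5,1) + (4,1)
step 3: (24, 5)  from 1·(19,4) + (5,1)
(x₁, y₁) = (24, 5);  24² − 23·5² = 1 ✓
k=2:  x_2 = 24·24+23·5·5 = 1151,  y_2 = 24·5+5·24 = 240
k=3:  x_3 = 24·1151+23·5·240 = 55224,  y_3 = 24·240+5·1151 = 11515
k=4:  x_4 = 24·55224+23·5·11515 = 2649601,  y_4 = 24·11515+5·55224 = 552480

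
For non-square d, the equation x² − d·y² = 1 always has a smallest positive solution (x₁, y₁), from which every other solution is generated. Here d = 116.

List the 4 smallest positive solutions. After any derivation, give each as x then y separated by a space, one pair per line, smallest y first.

9801 910
192119201 17837820
3765920568201 349656946730
73819574785756801 6853975451963640

d=116: √d = [10; 1,3,2,1,4,1,2,3,1,20] (ℓ=10, even), read p_9/q_9
step 0: (10, 1)  from 10·(1,0) + (0,1)
…
step 3: (97, 9)  from 2·(43,4) + (11,1)
step 4: (140, 13)  from 1·(97,9) + (43,4)
step 5: (657, 61)  from 4·(140,13) + (97,9)
…
step 8: (7550, 701)  from 3·(2251,209) + (797,74)
step 9: (9801, 910)  from 1·(7550,701) + (2251,209)
(x₁, y₁) = (9801, 910);  9801² − 116·910² = 1 ✓
(9801+910√116)^2 = 192119201 + 17837820√116
(9801+910√116)^3 = 3765920568201 + 349656946730√116
(9801+910√116)^4 = 73819574785756801 + 6853975451963640√116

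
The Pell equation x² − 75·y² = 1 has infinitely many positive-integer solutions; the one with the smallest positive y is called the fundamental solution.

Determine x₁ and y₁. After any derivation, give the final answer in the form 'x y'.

26 3

d=75: √d = [8; 1,1,1,16] (ℓ=4, even), read p_3/q_3
k=0  a_k=8  p_k/q_k = 8/1
k=1  a_k=1  p_k/q_k = 9/1
k=2  a_k=1  p_k/q_k = 17/2
k=3  a_k=1  p_k/q_k = 26/3
(x₁, y₁) = (26, 3);  26² − 75·3² = 1 ✓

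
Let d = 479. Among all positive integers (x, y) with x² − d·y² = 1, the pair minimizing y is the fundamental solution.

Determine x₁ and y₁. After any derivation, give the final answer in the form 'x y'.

[21; 1,7,1,3,2,21,2,3,1,7,1,42] for √479; ℓ=12 ⇒ convergent index 11
step 0: (21, 1)  from 21·(1,0) + (0,1)
step 1: (22, 1)  from 1·(21,1) + (1,0)
step 2: (175, 8)  from 7·(22,1) + (21,1)
…
step 7: (75879, 3467)  from 2·(37075,1694) + (1729,79)
step 8: (264712, 12095)  from 3·(75879,3467) + (37075,1694)
step 9: (340591, 15562)  from 1·(264712,12095) + (75879,3467)
step 10: (2648849, 121029)  from 7·(340591,15562) + (264712,12095)
step 11: (2989440, 136591)  from 1·(2648849,121029) + (340591,15562)
(x₁, y₁) = (2989440, 136591);  2989440² − 479·136591² = 1 ✓

2989440 136591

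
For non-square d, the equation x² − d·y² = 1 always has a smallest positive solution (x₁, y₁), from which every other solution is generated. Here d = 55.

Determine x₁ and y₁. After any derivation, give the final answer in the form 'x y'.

89 12

d=55: √d = [7; 2,2,2,14] (ℓ=4, even), read p_3/q_3
i=0: a=7 ⇒ p=7, q=1
…
i=2: a=2 ⇒ p=37, q=5
i=3: a=2 ⇒ p=89, q=12
(x₁, y₁) = (89, 12);  89² − 55·12² = 1 ✓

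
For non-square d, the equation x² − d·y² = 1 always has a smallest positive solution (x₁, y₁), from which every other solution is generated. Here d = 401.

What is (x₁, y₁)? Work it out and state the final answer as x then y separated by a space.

801 40

√401 → a₀=20, period (40); ℓ=1 odd so k=1
i=0: a=20 ⇒ p=20, q=1
i=1: a=40 ⇒ p=801, q=40
→ (801, 40).  Check: 801²=641601, 401·40²=641600, difference 1.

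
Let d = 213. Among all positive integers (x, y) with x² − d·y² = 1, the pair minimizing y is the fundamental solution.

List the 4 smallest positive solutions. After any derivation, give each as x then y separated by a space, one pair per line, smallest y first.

d=213: √d = [14; 1,1,2,6,1,8,1,6,2,1,1,28] (ℓ=12, even), read p_11/q_11
a_0=14:  p_0=14·1+0=14,  q_0=14·0+1=1
…
a_4=6:  p_4=6·73+29=467,  q_4=6·5+2=32
…
a_8=6:  p_8=6·5327+4787=36749,  q_8=6·365+328=2518
…
a_10=1:  p_10=1·78825+36749=115574,  q_10=1·5401+2518=7919
a_11=1:  p_11=1·115574+78825=194399,  q_11=1·7919+5401=13320
fundamental: x₁=194399, y₁=13320  (since 37790971201 − 213·177422400 = 1)
n=2: (194399,13320)∘(194399,13320) = (194399·194399+213·13320·13320, 194399·13320+13320·194399) = (75581942401,5178789360)
n=3: (75581942401,5178789360)∘(194399,13320) = (194399·75581942401+213·13320·5178789360, 194399·5178789360+13320·75581942401) = (29386108041429599,2013502945575960)
n=4: (29386108041429599,2013502945575960)∘(194399,13320) = (194399·29386108041429599+213·13320·2013502945575960, 194399·2013502945575960+13320·29386108041429599) = (11425260034216163289601,782845918228863306720)

194399 13320
75581942401 5178789360
29386108041429599 2013502945575960
11425260034216163289601 782845918228863306720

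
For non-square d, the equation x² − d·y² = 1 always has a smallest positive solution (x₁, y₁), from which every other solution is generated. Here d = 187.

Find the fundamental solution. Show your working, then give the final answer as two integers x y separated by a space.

[13; 1,2,13,2,1,26] for √187; ℓ=6 ⇒ convergent index 5
k=0  a_k=13  p_k/q_k = 13/1
…
k=2  a_k=2  p_k/q_k = 41/3
…
k=4  a_k=2  p_k/q_k = 1135/83
k=5  a_k=1  p_k/q_k = 1682/123
(x₁, y₁) = (1682, 123);  1682² − 187·123² = 1 ✓

1682 123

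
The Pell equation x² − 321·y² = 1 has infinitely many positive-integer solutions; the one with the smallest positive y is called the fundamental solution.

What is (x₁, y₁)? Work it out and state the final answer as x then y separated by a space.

215 12

[17; 1,10,1,34] for √321; ℓ=4 ⇒ convergent index 3
step 0: (17, 1)  from 17·(1,0) + (0,1)
…
step 2: (197, 11)  from 10·(18,1) + (17,1)
step 3: (215, 12)  from 1·(197,11) + (18,1)
(x₁, y₁) = (215, 12);  215² − 321·12² = 1 ✓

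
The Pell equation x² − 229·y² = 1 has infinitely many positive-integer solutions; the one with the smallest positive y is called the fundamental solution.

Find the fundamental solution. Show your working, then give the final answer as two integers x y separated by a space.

[15; 7,1,1,7,30] for √229; ℓ=5 ⇒ convergent index 9
i=0: a=15 ⇒ p=15, q=1
…
i=3: a=1 ⇒ p=227, q=15
…
i=5: a=30 ⇒ p=51527, q=3405
…
i=8: a=1 ⇒ p=776325, q=51301
i=9: a=7 ⇒ p=5848201, q=386460
(x₁, y₁) = (5848201, 386460);  5848201² − 229·386460² = 1 ✓

5848201 386460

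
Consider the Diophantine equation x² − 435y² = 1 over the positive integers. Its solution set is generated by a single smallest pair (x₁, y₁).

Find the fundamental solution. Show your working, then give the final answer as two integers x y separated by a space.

146 7

√435 → a₀=20, period (1,5,1,40); ℓ=4 even so k=3
i=0: a=20 ⇒ p=20, q=1
i=1: a=1 ⇒ p=21, q=1
i=2: a=5 ⇒ p=125, q=6
i=3: a=1 ⇒ p=146, q=7
fundamental: x₁=146, y₁=7  (since 21316 − 435·49 = 1)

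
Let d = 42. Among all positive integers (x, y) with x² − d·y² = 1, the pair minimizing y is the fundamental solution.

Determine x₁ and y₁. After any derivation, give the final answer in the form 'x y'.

[6; 2,12] for √42; ℓ=2 ⇒ convergent index 1
step 0: (6, 1)  from 6·(1,0) + (0,1)
step 1: (13, 2)  from 2·(6,1) + (1,0)
(x₁, y₁) = (13, 2);  13² − 42·2² = 1 ✓

13 2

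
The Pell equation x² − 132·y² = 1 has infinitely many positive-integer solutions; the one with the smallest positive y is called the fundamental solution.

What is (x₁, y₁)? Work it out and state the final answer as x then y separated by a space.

23 2

d=132: √d = [11; 2,22] (ℓ=2, even), read p_1/q_1
step 0: (11, 1)  from 11·(1,0) + (0,1)
step 1: (23, 2)  from 2·(11,1) + (1,0)
fundamental: x₁=23, y₁=2  (since 529 − 132·4 = 1)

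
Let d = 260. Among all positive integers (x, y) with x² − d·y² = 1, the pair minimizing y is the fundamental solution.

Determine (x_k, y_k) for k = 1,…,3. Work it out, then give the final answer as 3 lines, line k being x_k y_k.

129 8
33281 2064
8586369 532504

√260 → a₀=16, period (8,32); ℓ=2 even so k=1
k=0  a_k=16  p_k/q_k = 16/1
k=1  a_k=8  p_k/q_k = 129/8
fundamental: x₁=129, y₁=8  (since 16641 − 260·64 = 1)
(x_2, y_2) = (129·129 + 260·8·8, 129·8 + 8·129) = (33281, 2064)
(x_3, y_3) = (129·33281 + 260·8·2064, 129·2064 + 8·33281) = (8586369, 532504)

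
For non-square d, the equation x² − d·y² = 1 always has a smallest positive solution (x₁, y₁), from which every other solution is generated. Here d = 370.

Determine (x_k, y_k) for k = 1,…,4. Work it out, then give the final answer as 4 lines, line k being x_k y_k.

d=370: √d = [19; 4,4,38] (ℓ=3, odd), read p_5/q_5
a_0=19:  p_0=19·1+0=19,  q_0=19·0+1=1
…
a_2=4:  p_2=4·77+19=327,  q_2=4·4+1=17
a_3=38:  p_3=38·327+77=12503,  q_3=38·17+4=650
a_4=4:  p_4=4·12503+327=50339,  q_4=4·650+17=2617
a_5=4:  p_5=4·50339+12503=213859,  q_5=4·2617+650=11118
(x₁, y₁) = (213859, 11118);  213859² − 370·11118² = 1 ✓
(x_2, y_2) = (213859·213859 + 370·11118·11118, 213859·11118 + 11118·213859) = (91471343761, 4755368724)
(x_3, y_3) = (213859·91471343761 + 370·11118·4755368724, 213859·4755368724 + 11118·91471343761) = (39123940210553539, 2033956799880714)
(x_4, y_4) = (213859·39123940210553539 + 370·11118·2033956799880714, 213859·2033956799880714 + 11118·39123940210553539) = (16734013458886067250241, 869959934526623861928)

213859 11118
91471343761 4755368724
39123940210553539 2033956799880714
16734013458886067250241 869959934526623861928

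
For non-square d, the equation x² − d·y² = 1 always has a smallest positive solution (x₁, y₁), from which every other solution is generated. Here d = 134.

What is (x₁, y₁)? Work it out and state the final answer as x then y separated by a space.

√134 = [11; 1,1,2,1,3,…,1,1,22, …], period ℓ=14 (even) → k=13
a_0=11:  p_0=11·1+0=11,  q_0=11·0+1=1
a_1=1:  p_1=1·11+1=12,  q_1=1·1+0=1
a_2=1:  p_2=1·12+11=23,  q_2=1·1+1=2
…
a_4=1:  p_4=1·58+23=81,  q_4=1·5+2=7
a_5=3:  p_5=3·81+58=301,  q_5=3·7+5=26
…
a_7=10:  p_7=10·382+301=4121,  q_7=10·33+26=356
a_8=1:  p_8=1·4121+382=4503,  q_8=1·356+33=389
…
a_12=1:  p_12=1·61896+22133=84029,  q_12=1·5347+1912=7259
a_13=1:  p_13=1·84029+61896=145925,  q_13=1·7259+5347=12606
→ (145925, 12606).  Check: 145925²=21294105625, 134·12606²=21294105624, difference 1.

145925 12606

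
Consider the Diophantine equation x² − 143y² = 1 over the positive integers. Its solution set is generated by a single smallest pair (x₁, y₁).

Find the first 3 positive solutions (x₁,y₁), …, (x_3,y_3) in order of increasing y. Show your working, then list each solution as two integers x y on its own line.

12 1
287 24
6876 575

d=143: √d = [11; 1,22] (ℓ=2, even), read p_1/q_1
step 0: (11, 1)  from 11·(1,0) + (0,1)
step 1: (12, 1)  from 1·(11,1) + (1,0)
(x₁, y₁) = (12, 1);  12² − 143·1² = 1 ✓
k=2:  x_2 = 12·12+143·1·1 = 287,  y_2 = 12·1+1·12 = 24
k=3:  x_3 = 12·287+143·1·24 = 6876,  y_3 = 12·24+1·287 = 575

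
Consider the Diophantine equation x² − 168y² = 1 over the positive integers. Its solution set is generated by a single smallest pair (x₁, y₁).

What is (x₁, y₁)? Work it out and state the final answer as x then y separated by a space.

13 1

√168 = [12; 1,24, …], period ℓ=2 (even) → k=1
i=0: a=12 ⇒ p=12, q=1
i=1: a=1 ⇒ p=13, q=1
fundamental: x₁=13, y₁=1  (since 169 − 168·1 = 1)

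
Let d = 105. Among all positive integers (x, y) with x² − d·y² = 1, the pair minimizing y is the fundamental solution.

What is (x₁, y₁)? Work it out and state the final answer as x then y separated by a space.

√105 → a₀=10, period (4,20); ℓ=2 even so k=1
k=0  a_k=10  p_k/q_k = 10/1
k=1  a_k=4  p_k/q_k = 41/4
(x₁, y₁) = (41, 4);  41² − 105·4² = 1 ✓

41 4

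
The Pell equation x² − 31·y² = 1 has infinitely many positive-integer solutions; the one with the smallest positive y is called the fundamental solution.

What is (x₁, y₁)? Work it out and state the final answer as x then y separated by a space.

1520 273

d=31: √d = [5; 1,1,3,5,3,1,1,10] (ℓ=8, even), read p_7/q_7
step 0: (5, 1)  from 5·(1,0) + (0,1)
step 1: (6, 1)  from 1·(5,1) + (1,0)
…
step 3: (39, 7)  from 3·(11,2) + (6,1)
step 4: (206, 37)  from 5·(39,7) + (11,2)
…
step 6: (863, 155)  from 1·(657,118) + (206,37)
step 7: (1520, 273)  from 1·(863,155) + (657,118)
→ (1520, 273).  Check: 1520²=2310400, 31·273²=2310399, difference 1.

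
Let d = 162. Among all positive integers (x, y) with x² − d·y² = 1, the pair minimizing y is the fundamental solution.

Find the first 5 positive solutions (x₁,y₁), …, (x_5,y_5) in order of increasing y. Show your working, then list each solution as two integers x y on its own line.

d=162: √d = [12; 1,2,1,2,12,2,1,2,1,24] (ℓ=10, even), read p_9/q_9
a_0=12:  p_0=12·1+0=12,  q_0=12·0+1=1
a_1=1:  p_1=1·12+1=13,  q_1=1·1+0=1
…
a_3=1:  p_3=1·38+13=51,  q_3=1·3+1=4
a_4=2:  p_4=2·51+38=140,  q_4=2·4+3=11
…
a_8=2:  p_8=2·5333+3602=14268,  q_8=2·419+283=1121
a_9=1:  p_9=1·14268+5333=19601,  q_9=1·1121+419=1540
fundamental: x₁=19601, y₁=1540  (since 384199201 − 162·2371600 = 1)
(19601+1540√162)^2 = 768398401 + 60371080√162
(19601+1540√162)^3 = 30122754096401 + 2366667076620√162
(19601+1540√162)^4 = 1180872205318713601 + 92778082677286160√162
(19601+1540√162)^5 = 46292552162781456490001 + 3637086394748304967700√162

19601 1540
768398401 60371080
30122754096401 2366667076620
1180872205318713601 92778082677286160
46292552162781456490001 3637086394748304967700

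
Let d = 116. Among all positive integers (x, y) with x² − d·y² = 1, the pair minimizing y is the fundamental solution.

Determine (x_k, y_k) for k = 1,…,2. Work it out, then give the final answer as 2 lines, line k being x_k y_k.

9801 910
192119201 17837820

√116 → a₀=10, period (1,3,2,1,4,1,2,3,1,20); ℓ=10 even so k=9
k=0  a_k=10  p_k/q_k = 10/1
k=1  a_k=1  p_k/q_k = 11/1
k=2  a_k=3  p_k/q_k = 43/4
…
k=4  a_k=1  p_k/q_k = 140/13
…
k=6  a_k=1  p_k/q_k = 797/74
k=7  a_k=2  p_k/q_k = 2251/209
k=8  a_k=3  p_k/q_k = 7550/701
k=9  a_k=1  p_k/q_k = 9801/910
(x₁, y₁) = (9801, 910);  9801² − 116·910² = 1 ✓
(9801+910√116)^2 = 192119201 + 17837820√116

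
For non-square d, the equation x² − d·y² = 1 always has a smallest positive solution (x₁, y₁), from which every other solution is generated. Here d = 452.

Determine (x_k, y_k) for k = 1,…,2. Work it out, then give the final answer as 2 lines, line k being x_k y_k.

1204353 56648
2900932297217 136448377488

[21; 3,1,5,3,10,3,5,1,3,42] for √452; ℓ=10 ⇒ convergent index 9
k=0  a_k=21  p_k/q_k = 21/1
k=1  a_k=3  p_k/q_k = 64/3
k=2  a_k=1  p_k/q_k = 85/4
k=3  a_k=5  p_k/q_k = 489/23
k=4  a_k=3  p_k/q_k = 1552/73
…
k=6  a_k=3  p_k/q_k = 49579/2332
k=7  a_k=5  p_k/q_k = 263904/12413
k=8  a_k=1  p_k/q_k = 313483/14745
k=9  a_k=3  p_k/q_k = 1204353/56648
(x₁, y₁) = (1204353, 56648);  1204353² − 452·56648² = 1 ✓
(x_2, y_2) = (1204353·1204353 + 452·56648·56648, 1204353·56648 + 56648·1204353) = (2900932297217, 136448377488)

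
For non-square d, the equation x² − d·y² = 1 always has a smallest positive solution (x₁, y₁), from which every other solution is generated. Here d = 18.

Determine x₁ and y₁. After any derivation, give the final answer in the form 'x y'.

17 4

√18 → a₀=4, period (4,8); ℓ=2 even so k=1
a_0=4:  p_0=4·1+0=4,  q_0=4·0+1=1
a_1=4:  p_1=4·4+1=17,  q_1=4·1+0=4
(x₁, y₁) = (17, 4);  17² − 18·4² = 1 ✓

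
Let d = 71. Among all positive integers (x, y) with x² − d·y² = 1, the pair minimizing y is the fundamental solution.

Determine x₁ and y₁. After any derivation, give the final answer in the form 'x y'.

3480 413

[8; 2,2,1,7,1,2,2,16] for √71; ℓ=8 ⇒ convergent index 7
k=0  a_k=8  p_k/q_k = 8/1
k=1  a_k=2  p_k/q_k = 17/2
…
k=3  a_k=1  p_k/q_k = 59/7
…
k=5  a_k=1  p_k/q_k = 514/61
k=6  a_k=2  p_k/q_k = 1483/176
k=7  a_k=2  p_k/q_k = 3480/413
→ (3480, 413).  Check: 3480²=12110400, 71·413²=12110399, difference 1.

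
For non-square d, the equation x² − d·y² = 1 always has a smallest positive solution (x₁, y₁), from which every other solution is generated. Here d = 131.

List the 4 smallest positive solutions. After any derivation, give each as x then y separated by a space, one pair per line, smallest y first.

10610 927
225144199 19670940
4777559892170 417417345873
101379820686703201 8857596059754120

√131 → a₀=11, period (2,4,11,4,2,22); ℓ=6 even so k=5
i=0: a=11 ⇒ p=11, q=1
…
i=4: a=4 ⇒ p=4727, q=413
i=5: a=2 ⇒ p=10610, q=927
(x₁, y₁) = (10610, 927);  10610² − 131·927² = 1 ✓
n=2: (10610,927)∘(10610,927) = (10610·10610+131·927·927, 10610·927+927·10610) = (225144199,19670940)
n=3: (225144199,19670940)∘(10610,927) = (10610·225144199+131·927·19670940, 10610·19670940+927·225144199) = (4777559892170,417417345873)
n=4: (4777559892170,417417345873)∘(10610,927) = (10610·4777559892170+131·927·417417345873, 10610·417417345873+927·4777559892170) = (101379820686703201,8857596059754120)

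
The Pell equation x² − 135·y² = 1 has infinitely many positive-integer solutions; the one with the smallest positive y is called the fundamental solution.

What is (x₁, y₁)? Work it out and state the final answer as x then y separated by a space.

244 21

[11; 1,1,1,1,1,1,1,22] for √135; ℓ=8 ⇒ convergent index 7
i=0: a=11 ⇒ p=11, q=1
i=1: a=1 ⇒ p=12, q=1
…
i=3: a=1 ⇒ p=35, q=3
…
i=6: a=1 ⇒ p=151, q=13
i=7: a=1 ⇒ p=244, q=21
fundamental: x₁=244, y₁=21  (since 59536 − 135·441 = 1)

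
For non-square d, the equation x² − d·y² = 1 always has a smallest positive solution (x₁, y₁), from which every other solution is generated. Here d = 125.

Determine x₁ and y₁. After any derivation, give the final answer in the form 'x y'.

930249 83204

√125 = [11; 5,1,1,5,22, …], period ℓ=5 (odd) → k=9
step 0: (11, 1)  from 11·(1,0) + (0,1)
step 1: (56, 5)  from 5·(11,1) + (1,0)
…
step 3: (123, 11)  from 1·(67,6) + (56,5)
…
step 6: (76317, 6826)  from 5·(15127,1353) + (682,61)
…
step 8: (167761, 15005)  from 1·(91444,8179) + (76317,6826)
step 9: (930249, 83204)  from 5·(167761,15005) + (91444,8179)
(x₁, y₁) = (930249, 83204);  930249² − 125·83204² = 1 ✓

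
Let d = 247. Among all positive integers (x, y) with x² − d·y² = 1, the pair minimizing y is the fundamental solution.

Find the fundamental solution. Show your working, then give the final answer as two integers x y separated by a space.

√247 → a₀=15, period (1,2,1,1,9,1,9,1,1,2,1,30); ℓ=12 even so k=11
i=0: a=15 ⇒ p=15, q=1
i=1: a=1 ⇒ p=16, q=1
…
i=4: a=1 ⇒ p=110, q=7
…
i=9: a=1 ⇒ p=24203, q=1540
i=10: a=2 ⇒ p=61089, q=3887
i=11: a=1 ⇒ p=85292, q=5427
fundamental: x₁=85292, y₁=5427  (since 7274725264 − 247·29452329 = 1)

85292 5427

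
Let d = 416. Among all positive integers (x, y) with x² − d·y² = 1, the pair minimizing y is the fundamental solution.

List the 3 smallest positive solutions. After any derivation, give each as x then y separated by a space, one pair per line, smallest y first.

5201 255
54100801 2652510
562756526801 27591408765

[20; 2,1,1,9,1,1,2,40] for √416; ℓ=8 ⇒ convergent index 7
a_0=20:  p_0=20·1+0=20,  q_0=20·0+1=1
a_1=2:  p_1=2·20+1=41,  q_1=2·1+0=2
a_2=1:  p_2=1·41+20=61,  q_2=1·2+1=3
a_3=1:  p_3=1·61+41=102,  q_3=1·3+2=5
a_4=9:  p_4=9·102+61=979,  q_4=9·5+3=48
a_5=1:  p_5=1·979+102=1081,  q_5=1·48+5=53
a_6=1:  p_6=1·1081+979=2060,  q_6=1·53+48=101
a_7=2:  p_7=2·2060+1081=5201,  q_7=2·101+53=255
→ (5201, 255).  Check: 5201²=27050401, 416·255²=27050400, difference 1.
n=2: (5201,255)∘(5201,255) = (5201·5201+416·255·255, 5201·255+255·5201) = (54100801,2652510)
n=3: (54100801,2652510)∘(5201,255) = (5201·54100801+416·255·2652510, 5201·2652510+255·54100801) = (562756526801,27591408765)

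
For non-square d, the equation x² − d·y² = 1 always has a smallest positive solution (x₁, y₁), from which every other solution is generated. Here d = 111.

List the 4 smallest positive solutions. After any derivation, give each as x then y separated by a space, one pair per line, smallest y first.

295 28
174049 16520
102688615 9746772
60586108801 5750578960

√111 → a₀=10, period (1,1,6,1,1,20); ℓ=6 even so k=5
k=0  a_k=10  p_k/q_k = 10/1
k=1  a_k=1  p_k/q_k = 11/1
k=2  a_k=1  p_k/q_k = 21/2
k=3  a_k=6  p_k/q_k = 137/13
k=4  a_k=1  p_k/q_k = 158/15
k=5  a_k=1  p_k/q_k = 295/28
→ (295, 28).  Check: 295²=87025, 111·28²=87024, difference 1.
(x_2, y_2) = (295·295 + 111·28·28, 295·28 + 28·295) = (174049, 16520)
(x_3, y_3) = (295·174049 + 111·28·16520, 295·16520 + 28·174049) = (102688615, 9746772)
(x_4, y_4) = (295·102688615 + 111·28·9746772, 295·9746772 + 28·102688615) = (60586108801, 5750578960)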